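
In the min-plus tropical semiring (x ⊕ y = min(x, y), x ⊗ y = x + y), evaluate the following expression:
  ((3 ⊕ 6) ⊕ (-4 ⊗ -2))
((3 ⊕ 6) ⊕ (-4 ⊗ -2)) = -6

Expand innermost to outermost. Recall ⊕ takes the minimum of its arguments and ⊗ takes their sum. Working out the expression ((3 ⊕ 6) ⊕ (-4 ⊗ -2)) gives -6.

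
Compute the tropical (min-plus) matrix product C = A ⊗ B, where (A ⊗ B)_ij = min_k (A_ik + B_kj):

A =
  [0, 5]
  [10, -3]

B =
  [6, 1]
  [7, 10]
A ⊗ B =
  [6, 1]
  [4, 7]

Apply the min-plus product entry-by-entry:
  C[0][0] = min over k of (A[0][0] + B[0][0] = 0 + 6 = 6, A[0][1] + B[1][0] = 5 + 7 = 12) = 6 (attained at k = 0)
  C[0][1] = min over k of (A[0][0] + B[0][1] = 0 + 1 = 1, A[0][1] + B[1][1] = 5 + 10 = 15) = 1 (attained at k = 0)
  C[1][0] = min over k of (A[1][0] + B[0][0] = 10 + 6 = 16, A[1][1] + B[1][0] = -3 + 7 = 4) = 4 (attained at k = 1)
  C[1][1] = min over k of (A[1][0] + B[0][1] = 10 + 1 = 11, A[1][1] + B[1][1] = -3 + 10 = 7) = 7 (attained at k = 1)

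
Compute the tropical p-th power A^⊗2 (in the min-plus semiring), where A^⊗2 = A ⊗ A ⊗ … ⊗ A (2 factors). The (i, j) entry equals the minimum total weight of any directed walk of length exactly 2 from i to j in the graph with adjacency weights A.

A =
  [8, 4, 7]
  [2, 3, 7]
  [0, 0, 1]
A^⊗2 =
  [6, 7, 8]
  [5, 6, 8]
  [1, 1, 2]

Each entry (A^⊗2)_ij equals the minimum over all length-2 walks i = v_0 → v_1 → … → v_2 = j of Σ_t A[v_t][v_{t+1}]. For example, for (i, j) = (0, 2) we minimise over 3 possible intermediate vertex sequences; the minimum is 8, attained along the walk 0 → 2 → 2.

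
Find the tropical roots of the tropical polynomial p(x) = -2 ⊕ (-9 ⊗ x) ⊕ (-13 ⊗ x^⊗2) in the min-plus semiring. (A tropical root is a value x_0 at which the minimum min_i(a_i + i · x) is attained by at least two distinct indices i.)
Roots: {4, 7}

Each tropical root is a break point of the lower envelope of the lines y = a_i + i · x (there are 3 lines, with slopes 0, 1, ..., 2). Only the lines that attain the minimum somewhere contribute to roots; other lines are dominated. Here the surviving (envelope) indices are i = 2, i = 1, i = 0.
Intersections between consecutive envelope lines give the roots: for adjacent envelope indices i < j the intersection is x = (a_i − a_j) / (j − i). Reading off the sorted break points: {4, 7}.
Verification: at each break x_0, at least two indices attain the minimum of min_i(a_i + i · x_0).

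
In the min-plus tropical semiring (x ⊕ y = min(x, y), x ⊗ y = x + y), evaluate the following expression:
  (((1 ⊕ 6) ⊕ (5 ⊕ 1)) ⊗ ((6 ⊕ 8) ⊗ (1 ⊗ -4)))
(((1 ⊕ 6) ⊕ (5 ⊕ 1)) ⊗ ((6 ⊕ 8) ⊗ (1 ⊗ -4))) = 4

Expand innermost to outermost. Recall ⊕ takes the minimum of its arguments and ⊗ takes their sum. Working out the expression (((1 ⊕ 6) ⊕ (5 ⊕ 1)) ⊗ ((6 ⊕ 8) ⊗ (1 ⊗ -4))) gives 4.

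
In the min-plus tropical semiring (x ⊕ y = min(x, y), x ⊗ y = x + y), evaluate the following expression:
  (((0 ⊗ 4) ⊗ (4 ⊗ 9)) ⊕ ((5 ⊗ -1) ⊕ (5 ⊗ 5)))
(((0 ⊗ 4) ⊗ (4 ⊗ 9)) ⊕ ((5 ⊗ -1) ⊕ (5 ⊗ 5))) = 4

Expand innermost to outermost. Recall ⊕ takes the minimum of its arguments and ⊗ takes their sum. Working out the expression (((0 ⊗ 4) ⊗ (4 ⊗ 9)) ⊕ ((5 ⊗ -1) ⊕ (5 ⊗ 5))) gives 4.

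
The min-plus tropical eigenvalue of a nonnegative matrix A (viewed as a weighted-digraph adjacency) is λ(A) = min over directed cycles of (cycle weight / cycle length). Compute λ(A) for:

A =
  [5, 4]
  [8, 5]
λ(A) = 5

Enumerate directed cycles and compute their means (weight / length). Sample:
  cycle 0 → 0: weight = 5, length = 1, mean = 5/1 ≈ 5.000
  cycle 1 → 1: weight = 5, length = 1, mean = 5/1 ≈ 5.000
  cycle 0 → 1 → 0: weight = 12, length = 2, mean = 12/2 ≈ 6.000
  cycle 1 → 0 → 1: weight = 12, length = 2, mean = 12/2 ≈ 6.000
Minimum mean = 5.000, attained e.g. along the cycle 0 → 0 with weight 5 and length 1. So λ(A) = 5/1 = 5.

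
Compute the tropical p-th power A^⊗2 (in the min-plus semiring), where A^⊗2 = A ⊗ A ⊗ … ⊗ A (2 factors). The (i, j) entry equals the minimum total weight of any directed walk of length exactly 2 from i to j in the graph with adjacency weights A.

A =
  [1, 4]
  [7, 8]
A^⊗2 =
  [2, 5]
  [8, 11]

Each entry (A^⊗2)_ij equals the minimum over all length-2 walks i = v_0 → v_1 → … → v_2 = j of Σ_t A[v_t][v_{t+1}]. For example, for (i, j) = (0, 1) we minimise over 2 possible intermediate vertex sequences; the minimum is 5, attained along the walk 0 → 0 → 1.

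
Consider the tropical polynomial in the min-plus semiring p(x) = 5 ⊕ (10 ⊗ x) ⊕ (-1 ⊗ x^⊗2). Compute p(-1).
p(-1) = -3

A tropical monomial a ⊗ x^⊗i evaluates to a + i · x. Evaluating each term at x = -1:
  Term 0 contributes 5 + 0 · -1 = 5
  Term 1 contributes 10 + 1 · -1 = 9
  Term 2 contributes -1 + 2 · -1 = -3
p(-1) = ⊕ of these = min[5, 9, -3] = -3.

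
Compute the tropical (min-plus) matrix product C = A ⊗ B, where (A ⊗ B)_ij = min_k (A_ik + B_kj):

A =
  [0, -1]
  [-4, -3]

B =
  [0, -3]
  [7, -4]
A ⊗ B =
  [0, -5]
  [-4, -7]

Apply the min-plus product entry-by-entry:
  C[0][0] = min over k of (A[0][0] + B[0][0] = 0 + 0 = 0, A[0][1] + B[1][0] = -1 + 7 = 6) = 0 (attained at k = 0)
  C[0][1] = min over k of (A[0][0] + B[0][1] = 0 + -3 = -3, A[0][1] + B[1][1] = -1 + -4 = -5) = -5 (attained at k = 1)
  C[1][0] = min over k of (A[1][0] + B[0][0] = -4 + 0 = -4, A[1][1] + B[1][0] = -3 + 7 = 4) = -4 (attained at k = 0)
  C[1][1] = min over k of (A[1][0] + B[0][1] = -4 + -3 = -7, A[1][1] + B[1][1] = -3 + -4 = -7) = -7 (attained at k = 0)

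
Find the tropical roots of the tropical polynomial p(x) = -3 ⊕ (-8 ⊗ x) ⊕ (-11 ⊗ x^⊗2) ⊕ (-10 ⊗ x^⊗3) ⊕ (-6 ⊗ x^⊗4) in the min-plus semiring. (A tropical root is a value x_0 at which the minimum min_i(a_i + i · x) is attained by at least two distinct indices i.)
Roots: {-4, -1, 3, 5}

Each tropical root is a break point of the lower envelope of the lines y = a_i + i · x (there are 5 lines, with slopes 0, 1, ..., 4). Only the lines that attain the minimum somewhere contribute to roots; other lines are dominated. Here the surviving (envelope) indices are i = 4, i = 3, i = 2, i = 1, i = 0.
Intersections between consecutive envelope lines give the roots: for adjacent envelope indices i < j the intersection is x = (a_i − a_j) / (j − i). Reading off the sorted break points: {-4, -1, 3, 5}.
Verification: at each break x_0, at least two indices attain the minimum of min_i(a_i + i · x_0).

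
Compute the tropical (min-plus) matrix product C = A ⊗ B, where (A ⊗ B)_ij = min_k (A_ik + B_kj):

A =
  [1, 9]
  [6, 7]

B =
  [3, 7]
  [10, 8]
A ⊗ B =
  [4, 8]
  [9, 13]

Apply the min-plus product entry-by-entry:
  C[0][0] = min over k of (A[0][0] + B[0][0] = 1 + 3 = 4, A[0][1] + B[1][0] = 9 + 10 = 19) = 4 (attained at k = 0)
  C[0][1] = min over k of (A[0][0] + B[0][1] = 1 + 7 = 8, A[0][1] + B[1][1] = 9 + 8 = 17) = 8 (attained at k = 0)
  C[1][0] = min over k of (A[1][0] + B[0][0] = 6 + 3 = 9, A[1][1] + B[1][0] = 7 + 10 = 17) = 9 (attained at k = 0)
  C[1][1] = min over k of (A[1][0] + B[0][1] = 6 + 7 = 13, A[1][1] + B[1][1] = 7 + 8 = 15) = 13 (attained at k = 0)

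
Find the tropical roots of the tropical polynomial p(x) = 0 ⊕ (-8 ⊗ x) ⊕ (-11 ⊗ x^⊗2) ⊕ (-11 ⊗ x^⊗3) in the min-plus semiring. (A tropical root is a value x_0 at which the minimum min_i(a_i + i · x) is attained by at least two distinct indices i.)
Roots: {0, 3, 8}

Each tropical root is a break point of the lower envelope of the lines y = a_i + i · x (there are 4 lines, with slopes 0, 1, ..., 3). Only the lines that attain the minimum somewhere contribute to roots; other lines are dominated. Here the surviving (envelope) indices are i = 3, i = 2, i = 1, i = 0.
Intersections between consecutive envelope lines give the roots: for adjacent envelope indices i < j the intersection is x = (a_i − a_j) / (j − i). Reading off the sorted break points: {0, 3, 8}.
Verification: at each break x_0, at least two indices attain the minimum of min_i(a_i + i · x_0).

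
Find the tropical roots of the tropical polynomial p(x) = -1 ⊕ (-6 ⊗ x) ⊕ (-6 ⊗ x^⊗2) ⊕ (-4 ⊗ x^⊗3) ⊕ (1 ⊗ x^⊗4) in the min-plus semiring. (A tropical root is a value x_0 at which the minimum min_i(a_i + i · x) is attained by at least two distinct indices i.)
Roots: {-5, -2, 0, 5}

Each tropical root is a break point of the lower envelope of the lines y = a_i + i · x (there are 5 lines, with slopes 0, 1, ..., 4). Only the lines that attain the minimum somewhere contribute to roots; other lines are dominated. Here the surviving (envelope) indices are i = 4, i = 3, i = 2, i = 1, i = 0.
Intersections between consecutive envelope lines give the roots: for adjacent envelope indices i < j the intersection is x = (a_i − a_j) / (j − i). Reading off the sorted break points: {-5, -2, 0, 5}.
Verification: at each break x_0, at least two indices attain the minimum of min_i(a_i + i · x_0).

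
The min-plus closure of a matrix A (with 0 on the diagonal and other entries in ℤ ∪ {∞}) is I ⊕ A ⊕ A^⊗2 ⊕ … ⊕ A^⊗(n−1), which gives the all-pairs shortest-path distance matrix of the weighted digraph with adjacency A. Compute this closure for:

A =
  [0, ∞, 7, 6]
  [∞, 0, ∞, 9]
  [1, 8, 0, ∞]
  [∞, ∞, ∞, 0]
Closure =
  [0, 15, 7, 6]
  [∞, 0, ∞, 9]
  [1, 8, 0, 7]
  [∞, ∞, ∞, 0]

This is the Floyd-Warshall all-pairs shortest-path computation. For each intermediate vertex k = 0, 1, …, 3, update dist[i][j] ← min(dist[i][j], dist[i][k] + dist[k][j]). The final matrix gives, for each (i, j), the minimum total weight of any directed path from i to j (possibly empty when i = j).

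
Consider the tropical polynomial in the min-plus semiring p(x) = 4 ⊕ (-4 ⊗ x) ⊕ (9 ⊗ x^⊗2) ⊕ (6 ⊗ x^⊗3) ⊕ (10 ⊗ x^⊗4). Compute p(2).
p(2) = -2

A tropical monomial a ⊗ x^⊗i evaluates to a + i · x. Evaluating each term at x = 2:
  Term 0 contributes 4 + 0 · 2 = 4
  Term 1 contributes -4 + 1 · 2 = -2
  Term 2 contributes 9 + 2 · 2 = 13
  Term 3 contributes 6 + 3 · 2 = 12
  Term 4 contributes 10 + 4 · 2 = 18
p(2) = ⊕ of these = min[4, -2, 13, 12, 18] = -2.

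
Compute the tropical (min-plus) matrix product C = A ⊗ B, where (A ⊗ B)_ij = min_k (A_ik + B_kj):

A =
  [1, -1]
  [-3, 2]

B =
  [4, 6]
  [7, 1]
A ⊗ B =
  [5, 0]
  [1, 3]

Apply the min-plus product entry-by-entry:
  C[0][0] = min over k of (A[0][0] + B[0][0] = 1 + 4 = 5, A[0][1] + B[1][0] = -1 + 7 = 6) = 5 (attained at k = 0)
  C[0][1] = min over k of (A[0][0] + B[0][1] = 1 + 6 = 7, A[0][1] + B[1][1] = -1 + 1 = 0) = 0 (attained at k = 1)
  C[1][0] = min over k of (A[1][0] + B[0][0] = -3 + 4 = 1, A[1][1] + B[1][0] = 2 + 7 = 9) = 1 (attained at k = 0)
  C[1][1] = min over k of (A[1][0] + B[0][1] = -3 + 6 = 3, A[1][1] + B[1][1] = 2 + 1 = 3) = 3 (attained at k = 0)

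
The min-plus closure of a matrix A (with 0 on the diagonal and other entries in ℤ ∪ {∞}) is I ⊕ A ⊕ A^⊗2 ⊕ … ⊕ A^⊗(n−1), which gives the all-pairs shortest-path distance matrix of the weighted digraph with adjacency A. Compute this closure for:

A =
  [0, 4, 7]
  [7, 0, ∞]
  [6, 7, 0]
Closure =
  [0, 4, 7]
  [7, 0, 14]
  [6, 7, 0]

This is the Floyd-Warshall all-pairs shortest-path computation. For each intermediate vertex k = 0, 1, …, 2, update dist[i][j] ← min(dist[i][j], dist[i][k] + dist[k][j]). The final matrix gives, for each (i, j), the minimum total weight of any directed path from i to j (possibly empty when i = j).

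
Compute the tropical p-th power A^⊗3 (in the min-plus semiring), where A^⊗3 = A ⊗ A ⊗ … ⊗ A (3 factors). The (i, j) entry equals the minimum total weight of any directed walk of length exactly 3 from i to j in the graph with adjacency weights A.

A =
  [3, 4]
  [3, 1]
A^⊗3 =
  [8, 6]
  [5, 3]

Each entry (A^⊗3)_ij equals the minimum over all length-3 walks i = v_0 → v_1 → … → v_3 = j of Σ_t A[v_t][v_{t+1}]. For example, for (i, j) = (0, 1) we minimise over 4 possible intermediate vertex sequences; the minimum is 6, attained along the walk 0 → 1 → 1 → 1.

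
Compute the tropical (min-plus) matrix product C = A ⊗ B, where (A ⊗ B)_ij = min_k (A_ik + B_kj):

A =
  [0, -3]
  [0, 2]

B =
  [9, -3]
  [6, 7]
A ⊗ B =
  [3, -3]
  [8, -3]

Apply the min-plus product entry-by-entry:
  C[0][0] = min over k of (A[0][0] + B[0][0] = 0 + 9 = 9, A[0][1] + B[1][0] = -3 + 6 = 3) = 3 (attained at k = 1)
  C[0][1] = min over k of (A[0][0] + B[0][1] = 0 + -3 = -3, A[0][1] + B[1][1] = -3 + 7 = 4) = -3 (attained at k = 0)
  C[1][0] = min over k of (A[1][0] + B[0][0] = 0 + 9 = 9, A[1][1] + B[1][0] = 2 + 6 = 8) = 8 (attained at k = 1)
  C[1][1] = min over k of (A[1][0] + B[0][1] = 0 + -3 = -3, A[1][1] + B[1][1] = 2 + 7 = 9) = -3 (attained at k = 0)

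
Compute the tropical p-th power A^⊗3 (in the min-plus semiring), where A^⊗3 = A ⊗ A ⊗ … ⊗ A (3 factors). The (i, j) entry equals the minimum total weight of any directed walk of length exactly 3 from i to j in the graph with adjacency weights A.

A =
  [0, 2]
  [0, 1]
A^⊗3 =
  [0, 2]
  [0, 2]

Each entry (A^⊗3)_ij equals the minimum over all length-3 walks i = v_0 → v_1 → … → v_3 = j of Σ_t A[v_t][v_{t+1}]. For example, for (i, j) = (0, 1) we minimise over 4 possible intermediate vertex sequences; the minimum is 2, attained along the walk 0 → 0 → 0 → 1.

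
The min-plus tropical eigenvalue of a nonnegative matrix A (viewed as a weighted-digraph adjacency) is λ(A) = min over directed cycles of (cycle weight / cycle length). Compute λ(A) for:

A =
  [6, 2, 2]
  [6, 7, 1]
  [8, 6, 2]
λ(A) = 2

Enumerate directed cycles and compute their means (weight / length). Sample:
  cycle 0 → 0: weight = 6, length = 1, mean = 6/1 ≈ 6.000
  cycle 1 → 1: weight = 7, length = 1, mean = 7/1 ≈ 7.000
  cycle 2 → 2: weight = 2, length = 1, mean = 2/1 ≈ 2.000
  cycle 0 → 1 → 0: weight = 8, length = 2, mean = 8/2 ≈ 4.000
  cycle 0 → 2 → 0: weight = 10, length = 2, mean = 10/2 ≈ 5.000
  cycle 1 → 0 → 1: weight = 8, length = 2, mean = 8/2 ≈ 4.000
Minimum mean = 2.000, attained e.g. along the cycle 2 → 2 with weight 2 and length 1. So λ(A) = 2/1 = 2.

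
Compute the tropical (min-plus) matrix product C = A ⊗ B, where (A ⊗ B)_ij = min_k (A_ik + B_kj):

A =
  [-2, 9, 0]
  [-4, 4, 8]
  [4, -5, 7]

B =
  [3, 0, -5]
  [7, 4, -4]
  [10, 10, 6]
A ⊗ B =
  [1, -2, -7]
  [-1, -4, -9]
  [2, -1, -9]

Apply the min-plus product entry-by-entry:
  C[0][0] = min over k of (A[0][0] + B[0][0] = -2 + 3 = 1, A[0][1] + B[1][0] = 9 + 7 = 16, A[0][2] + B[2][0] = 0 + 10 = 10) = 1 (attained at k = 0)
  C[0][1] = min over k of (A[0][0] + B[0][1] = -2 + 0 = -2, A[0][1] + B[1][1] = 9 + 4 = 13, A[0][2] + B[2][1] = 0 + 10 = 10) = -2 (attained at k = 0)
  C[0][2] = min over k of (A[0][0] + B[0][2] = -2 + -5 = -7, A[0][1] + B[1][2] = 9 + -4 = 5, A[0][2] + B[2][2] = 0 + 6 = 6) = -7 (attained at k = 0)
  C[1][0] = min over k of (A[1][0] + B[0][0] = -4 + 3 = -1, A[1][1] + B[1][0] = 4 + 7 = 11, A[1][2] + B[2][0] = 8 + 10 = 18) = -1 (attained at k = 0)
  C[1][1] = min over k of (A[1][0] + B[0][1] = -4 + 0 = -4, A[1][1] + B[1][1] = 4 + 4 = 8, A[1][2] + B[2][1] = 8 + 10 = 18) = -4 (attained at k = 0)
  C[1][2] = min over k of (A[1][0] + B[0][2] = -4 + -5 = -9, A[1][1] + B[1][2] = 4 + -4 = 0, A[1][2] + B[2][2] = 8 + 6 = 14) = -9 (attained at k = 0)
  C[2][0] = min over k of (A[2][0] + B[0][0] = 4 + 3 = 7, A[2][1] + B[1][0] = -5 + 7 = 2, A[2][2] + B[2][0] = 7 + 10 = 17) = 2 (attained at k = 1)
  C[2][1] = min over k of (A[2][0] + B[0][1] = 4 + 0 = 4, A[2][1] + B[1][1] = -5 + 4 = -1, A[2][2] + B[2][1] = 7 + 10 = 17) = -1 (attained at k = 1)
  C[2][2] = min over k of (A[2][0] + B[0][2] = 4 + -5 = -1, A[2][1] + B[1][2] = -5 + -4 = -9, A[2][2] + B[2][2] = 7 + 6 = 13) = -9 (attained at k = 1)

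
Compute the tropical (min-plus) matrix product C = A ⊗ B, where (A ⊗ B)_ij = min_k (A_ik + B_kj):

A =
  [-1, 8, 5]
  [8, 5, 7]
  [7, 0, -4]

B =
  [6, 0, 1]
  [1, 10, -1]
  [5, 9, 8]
A ⊗ B =
  [5, -1, 0]
  [6, 8, 4]
  [1, 5, -1]

Apply the min-plus product entry-by-entry:
  C[0][0] = min over k of (A[0][0] + B[0][0] = -1 + 6 = 5, A[0][1] + B[1][0] = 8 + 1 = 9, A[0][2] + B[2][0] = 5 + 5 = 10) = 5 (attained at k = 0)
  C[0][1] = min over k of (A[0][0] + B[0][1] = -1 + 0 = -1, A[0][1] + B[1][1] = 8 + 10 = 18, A[0][2] + B[2][1] = 5 + 9 = 14) = -1 (attained at k = 0)
  C[0][2] = min over k of (A[0][0] + B[0][2] = -1 + 1 = 0, A[0][1] + B[1][2] = 8 + -1 = 7, A[0][2] + B[2][2] = 5 + 8 = 13) = 0 (attained at k = 0)
  C[1][0] = min over k of (A[1][0] + B[0][0] = 8 + 6 = 14, A[1][1] + B[1][0] = 5 + 1 = 6, A[1][2] + B[2][0] = 7 + 5 = 12) = 6 (attained at k = 1)
  C[1][1] = min over k of (A[1][0] + B[0][1] = 8 + 0 = 8, A[1][1] + B[1][1] = 5 + 10 = 15, A[1][2] + B[2][1] = 7 + 9 = 16) = 8 (attained at k = 0)
  C[1][2] = min over k of (A[1][0] + B[0][2] = 8 + 1 = 9, A[1][1] + B[1][2] = 5 + -1 = 4, A[1][2] + B[2][2] = 7 + 8 = 15) = 4 (attained at k = 1)
  C[2][0] = min over k of (A[2][0] + B[0][0] = 7 + 6 = 13, A[2][1] + B[1][0] = 0 + 1 = 1, A[2][2] + B[2][0] = -4 + 5 = 1) = 1 (attained at k = 1)
  C[2][1] = min over k of (A[2][0] + B[0][1] = 7 + 0 = 7, A[2][1] + B[1][1] = 0 + 10 = 10, A[2][2] + B[2][1] = -4 + 9 = 5) = 5 (attained at k = 2)
  C[2][2] = min over k of (A[2][0] + B[0][2] = 7 + 1 = 8, A[2][1] + B[1][2] = 0 + -1 = -1, A[2][2] + B[2][2] = -4 + 8 = 4) = -1 (attained at k = 1)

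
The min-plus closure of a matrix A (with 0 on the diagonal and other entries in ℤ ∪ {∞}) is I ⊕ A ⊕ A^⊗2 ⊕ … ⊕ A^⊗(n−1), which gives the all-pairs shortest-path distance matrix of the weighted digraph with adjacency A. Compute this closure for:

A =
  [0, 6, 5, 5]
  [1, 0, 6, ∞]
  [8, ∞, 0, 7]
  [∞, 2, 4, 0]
Closure =
  [0, 6, 5, 5]
  [1, 0, 6, 6]
  [8, 9, 0, 7]
  [3, 2, 4, 0]

This is the Floyd-Warshall all-pairs shortest-path computation. For each intermediate vertex k = 0, 1, …, 3, update dist[i][j] ← min(dist[i][j], dist[i][k] + dist[k][j]). The final matrix gives, for each (i, j), the minimum total weight of any directed path from i to j (possibly empty when i = j).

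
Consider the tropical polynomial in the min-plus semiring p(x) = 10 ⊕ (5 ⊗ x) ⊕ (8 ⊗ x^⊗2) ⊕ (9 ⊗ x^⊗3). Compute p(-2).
p(-2) = 3

A tropical monomial a ⊗ x^⊗i evaluates to a + i · x. Evaluating each term at x = -2:
  Term 0 contributes 10 + 0 · -2 = 10
  Term 1 contributes 5 + 1 · -2 = 3
  Term 2 contributes 8 + 2 · -2 = 4
  Term 3 contributes 9 + 3 · -2 = 3
p(-2) = ⊕ of these = min[10, 3, 4, 3] = 3.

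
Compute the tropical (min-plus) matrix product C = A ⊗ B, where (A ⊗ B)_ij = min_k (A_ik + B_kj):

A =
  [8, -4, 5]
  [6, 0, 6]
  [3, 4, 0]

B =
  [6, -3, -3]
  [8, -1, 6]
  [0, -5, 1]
A ⊗ B =
  [4, -5, 2]
  [6, -1, 3]
  [0, -5, 0]

Apply the min-plus product entry-by-entry:
  C[0][0] = min over k of (A[0][0] + B[0][0] = 8 + 6 = 14, A[0][1] + B[1][0] = -4 + 8 = 4, A[0][2] + B[2][0] = 5 + 0 = 5) = 4 (attained at k = 1)
  C[0][1] = min over k of (A[0][0] + B[0][1] = 8 + -3 = 5, A[0][1] + B[1][1] = -4 + -1 = -5, A[0][2] + B[2][1] = 5 + -5 = 0) = -5 (attained at k = 1)
  C[0][2] = min over k of (A[0][0] + B[0][2] = 8 + -3 = 5, A[0][1] + B[1][2] = -4 + 6 = 2, A[0][2] + B[2][2] = 5 + 1 = 6) = 2 (attained at k = 1)
  C[1][0] = min over k of (A[1][0] + B[0][0] = 6 + 6 = 12, A[1][1] + B[1][0] = 0 + 8 = 8, A[1][2] + B[2][0] = 6 + 0 = 6) = 6 (attained at k = 2)
  C[1][1] = min over k of (A[1][0] + B[0][1] = 6 + -3 = 3, A[1][1] + B[1][1] = 0 + -1 = -1, A[1][2] + B[2][1] = 6 + -5 = 1) = -1 (attained at k = 1)
  C[1][2] = min over k of (A[1][0] + B[0][2] = 6 + -3 = 3, A[1][1] + B[1][2] = 0 + 6 = 6, A[1][2] + B[2][2] = 6 + 1 = 7) = 3 (attained at k = 0)
  C[2][0] = min over k of (A[2][0] + B[0][0] = 3 + 6 = 9, A[2][1] + B[1][0] = 4 + 8 = 12, A[2][2] + B[2][0] = 0 + 0 = 0) = 0 (attained at k = 2)
  C[2][1] = min over k of (A[2][0] + B[0][1] = 3 + -3 = 0, A[2][1] + B[1][1] = 4 + -1 = 3, A[2][2] + B[2][1] = 0 + -5 = -5) = -5 (attained at k = 2)
  C[2][2] = min over k of (A[2][0] + B[0][2] = 3 + -3 = 0, A[2][1] + B[1][2] = 4 + 6 = 10, A[2][2] + B[2][2] = 0 + 1 = 1) = 0 (attained at k = 0)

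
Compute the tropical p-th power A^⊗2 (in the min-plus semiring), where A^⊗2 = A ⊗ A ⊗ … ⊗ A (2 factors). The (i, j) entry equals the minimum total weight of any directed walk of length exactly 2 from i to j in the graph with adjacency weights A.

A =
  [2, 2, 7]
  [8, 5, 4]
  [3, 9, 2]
A^⊗2 =
  [4, 4, 6]
  [7, 10, 6]
  [5, 5, 4]

Each entry (A^⊗2)_ij equals the minimum over all length-2 walks i = v_0 → v_1 → … → v_2 = j of Σ_t A[v_t][v_{t+1}]. For example, for (i, j) = (0, 2) we minimise over 3 possible intermediate vertex sequences; the minimum is 6, attained along the walk 0 → 1 → 2.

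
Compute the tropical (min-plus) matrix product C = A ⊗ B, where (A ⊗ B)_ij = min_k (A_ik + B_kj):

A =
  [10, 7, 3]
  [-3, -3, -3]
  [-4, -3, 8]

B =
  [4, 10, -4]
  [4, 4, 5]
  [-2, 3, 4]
A ⊗ B =
  [1, 6, 6]
  [-5, 0, -7]
  [0, 1, -8]

Apply the min-plus product entry-by-entry:
  C[0][0] = min over k of (A[0][0] + B[0][0] = 10 + 4 = 14, A[0][1] + B[1][0] = 7 + 4 = 11, A[0][2] + B[2][0] = 3 + -2 = 1) = 1 (attained at k = 2)
  C[0][1] = min over k of (A[0][0] + B[0][1] = 10 + 10 = 20, A[0][1] + B[1][1] = 7 + 4 = 11, A[0][2] + B[2][1] = 3 + 3 = 6) = 6 (attained at k = 2)
  C[0][2] = min over k of (A[0][0] + B[0][2] = 10 + -4 = 6, A[0][1] + B[1][2] = 7 + 5 = 12, A[0][2] + B[2][2] = 3 + 4 = 7) = 6 (attained at k = 0)
  C[1][0] = min over k of (A[1][0] + B[0][0] = -3 + 4 = 1, A[1][1] + B[1][0] = -3 + 4 = 1, A[1][2] + B[2][0] = -3 + -2 = -5) = -5 (attained at k = 2)
  C[1][1] = min over k of (A[1][0] + B[0][1] = -3 + 10 = 7, A[1][1] + B[1][1] = -3 + 4 = 1, A[1][2] + B[2][1] = -3 + 3 = 0) = 0 (attained at k = 2)
  C[1][2] = min over k of (A[1][0] + B[0][2] = -3 + -4 = -7, A[1][1] + B[1][2] = -3 + 5 = 2, A[1][2] + B[2][2] = -3 + 4 = 1) = -7 (attained at k = 0)
  C[2][0] = min over k of (A[2][0] + B[0][0] = -4 + 4 = 0, A[2][1] + B[1][0] = -3 + 4 = 1, A[2][2] + B[2][0] = 8 + -2 = 6) = 0 (attained at k = 0)
  C[2][1] = min over k of (A[2][0] + B[0][1] = -4 + 10 = 6, A[2][1] + B[1][1] = -3 + 4 = 1, A[2][2] + B[2][1] = 8 + 3 = 11) = 1 (attained at k = 1)
  C[2][2] = min over k of (A[2][0] + B[0][2] = -4 + -4 = -8, A[2][1] + B[1][2] = -3 + 5 = 2, A[2][2] + B[2][2] = 8 + 4 = 12) = -8 (attained at k = 0)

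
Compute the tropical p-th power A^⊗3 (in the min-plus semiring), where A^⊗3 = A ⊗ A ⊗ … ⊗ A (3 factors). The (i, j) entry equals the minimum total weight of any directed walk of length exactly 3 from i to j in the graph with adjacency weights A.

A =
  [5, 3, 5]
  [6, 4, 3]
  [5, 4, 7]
A^⊗3 =
  [11, 10, 10]
  [12, 11, 10]
  [12, 11, 11]

Each entry (A^⊗3)_ij equals the minimum over all length-3 walks i = v_0 → v_1 → … → v_3 = j of Σ_t A[v_t][v_{t+1}]. For example, for (i, j) = (0, 2) we minimise over 9 possible intermediate vertex sequences; the minimum is 10, attained along the walk 0 → 1 → 1 → 2.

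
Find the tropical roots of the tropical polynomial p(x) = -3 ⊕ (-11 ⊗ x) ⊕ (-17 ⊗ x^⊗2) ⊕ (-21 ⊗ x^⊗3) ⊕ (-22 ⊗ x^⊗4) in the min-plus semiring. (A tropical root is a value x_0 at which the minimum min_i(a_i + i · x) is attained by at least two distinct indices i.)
Roots: {1, 4, 6, 8}

Each tropical root is a break point of the lower envelope of the lines y = a_i + i · x (there are 5 lines, with slopes 0, 1, ..., 4). Only the lines that attain the minimum somewhere contribute to roots; other lines are dominated. Here the surviving (envelope) indices are i = 4, i = 3, i = 2, i = 1, i = 0.
Intersections between consecutive envelope lines give the roots: for adjacent envelope indices i < j the intersection is x = (a_i − a_j) / (j − i). Reading off the sorted break points: {1, 4, 6, 8}.
Verification: at each break x_0, at least two indices attain the minimum of min_i(a_i + i · x_0).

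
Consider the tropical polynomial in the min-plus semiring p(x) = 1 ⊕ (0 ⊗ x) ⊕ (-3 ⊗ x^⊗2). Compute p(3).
p(3) = 1

A tropical monomial a ⊗ x^⊗i evaluates to a + i · x. Evaluating each term at x = 3:
  Term 0 contributes 1 + 0 · 3 = 1
  Term 1 contributes 0 + 1 · 3 = 3
  Term 2 contributes -3 + 2 · 3 = 3
p(3) = ⊕ of these = min[1, 3, 3] = 1.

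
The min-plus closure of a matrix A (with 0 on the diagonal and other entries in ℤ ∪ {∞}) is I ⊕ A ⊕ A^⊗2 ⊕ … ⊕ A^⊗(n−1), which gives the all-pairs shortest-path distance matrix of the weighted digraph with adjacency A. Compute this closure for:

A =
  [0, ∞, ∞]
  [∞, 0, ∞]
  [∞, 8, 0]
Closure =
  [0, ∞, ∞]
  [∞, 0, ∞]
  [∞, 8, 0]

This is the Floyd-Warshall all-pairs shortest-path computation. For each intermediate vertex k = 0, 1, …, 2, update dist[i][j] ← min(dist[i][j], dist[i][k] + dist[k][j]). The final matrix gives, for each (i, j), the minimum total weight of any directed path from i to j (possibly empty when i = j).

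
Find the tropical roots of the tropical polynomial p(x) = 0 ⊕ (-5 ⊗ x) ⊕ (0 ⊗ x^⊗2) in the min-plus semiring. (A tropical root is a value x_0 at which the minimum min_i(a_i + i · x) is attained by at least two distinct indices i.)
Roots: {-5, 5}

Each tropical root is a break point of the lower envelope of the lines y = a_i + i · x (there are 3 lines, with slopes 0, 1, ..., 2). Only the lines that attain the minimum somewhere contribute to roots; other lines are dominated. Here the surviving (envelope) indices are i = 2, i = 1, i = 0.
Intersections between consecutive envelope lines give the roots: for adjacent envelope indices i < j the intersection is x = (a_i − a_j) / (j − i). Reading off the sorted break points: {-5, 5}.
Verification: at each break x_0, at least two indices attain the minimum of min_i(a_i + i · x_0).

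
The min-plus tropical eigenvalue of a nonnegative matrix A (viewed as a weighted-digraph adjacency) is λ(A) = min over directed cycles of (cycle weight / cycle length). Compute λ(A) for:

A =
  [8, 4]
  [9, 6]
λ(A) = 6

Enumerate directed cycles and compute their means (weight / length). Sample:
  cycle 0 → 0: weight = 8, length = 1, mean = 8/1 ≈ 8.000
  cycle 1 → 1: weight = 6, length = 1, mean = 6/1 ≈ 6.000
  cycle 0 → 1 → 0: weight = 13, length = 2, mean = 13/2 ≈ 6.500
  cycle 1 → 0 → 1: weight = 13, length = 2, mean = 13/2 ≈ 6.500
Minimum mean = 6.000, attained e.g. along the cycle 1 → 1 with weight 6 and length 1. So λ(A) = 6/1 = 6.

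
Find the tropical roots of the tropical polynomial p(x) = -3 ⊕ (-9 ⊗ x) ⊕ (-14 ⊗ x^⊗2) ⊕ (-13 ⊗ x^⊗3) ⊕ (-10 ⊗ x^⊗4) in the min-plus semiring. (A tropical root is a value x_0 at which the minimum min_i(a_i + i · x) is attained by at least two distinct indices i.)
Roots: {-3, -1, 5, 6}

Each tropical root is a break point of the lower envelope of the lines y = a_i + i · x (there are 5 lines, with slopes 0, 1, ..., 4). Only the lines that attain the minimum somewhere contribute to roots; other lines are dominated. Here the surviving (envelope) indices are i = 4, i = 3, i = 2, i = 1, i = 0.
Intersections between consecutive envelope lines give the roots: for adjacent envelope indices i < j the intersection is x = (a_i − a_j) / (j − i). Reading off the sorted break points: {-3, -1, 5, 6}.
Verification: at each break x_0, at least two indices attain the minimum of min_i(a_i + i · x_0).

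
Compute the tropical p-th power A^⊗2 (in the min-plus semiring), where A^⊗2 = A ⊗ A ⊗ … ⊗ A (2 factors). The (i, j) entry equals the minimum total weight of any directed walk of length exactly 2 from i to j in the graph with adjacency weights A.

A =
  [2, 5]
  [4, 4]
A^⊗2 =
  [4, 7]
  [6, 8]

Each entry (A^⊗2)_ij equals the minimum over all length-2 walks i = v_0 → v_1 → … → v_2 = j of Σ_t A[v_t][v_{t+1}]. For example, for (i, j) = (0, 1) we minimise over 2 possible intermediate vertex sequences; the minimum is 7, attained along the walk 0 → 0 → 1.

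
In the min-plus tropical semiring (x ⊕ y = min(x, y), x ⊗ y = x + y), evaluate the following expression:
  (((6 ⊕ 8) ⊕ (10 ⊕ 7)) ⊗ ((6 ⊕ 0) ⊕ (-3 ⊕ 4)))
(((6 ⊕ 8) ⊕ (10 ⊕ 7)) ⊗ ((6 ⊕ 0) ⊕ (-3 ⊕ 4))) = 3

Expand innermost to outermost. Recall ⊕ takes the minimum of its arguments and ⊗ takes their sum. Working out the expression (((6 ⊕ 8) ⊕ (10 ⊕ 7)) ⊗ ((6 ⊕ 0) ⊕ (-3 ⊕ 4))) gives 3.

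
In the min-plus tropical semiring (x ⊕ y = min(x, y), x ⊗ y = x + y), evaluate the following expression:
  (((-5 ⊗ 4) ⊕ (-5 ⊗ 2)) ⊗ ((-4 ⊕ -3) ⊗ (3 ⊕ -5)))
(((-5 ⊗ 4) ⊕ (-5 ⊗ 2)) ⊗ ((-4 ⊕ -3) ⊗ (3 ⊕ -5))) = -12

Expand innermost to outermost. Recall ⊕ takes the minimum of its arguments and ⊗ takes their sum. Working out the expression (((-5 ⊗ 4) ⊕ (-5 ⊗ 2)) ⊗ ((-4 ⊕ -3) ⊗ (3 ⊕ -5))) gives -12.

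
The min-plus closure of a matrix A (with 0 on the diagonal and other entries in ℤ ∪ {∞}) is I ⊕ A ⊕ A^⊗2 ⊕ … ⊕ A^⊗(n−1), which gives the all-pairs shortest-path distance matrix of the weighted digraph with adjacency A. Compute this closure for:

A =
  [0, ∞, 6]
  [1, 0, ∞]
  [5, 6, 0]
Closure =
  [0, 12, 6]
  [1, 0, 7]
  [5, 6, 0]

This is the Floyd-Warshall all-pairs shortest-path computation. For each intermediate vertex k = 0, 1, …, 2, update dist[i][j] ← min(dist[i][j], dist[i][k] + dist[k][j]). The final matrix gives, for each (i, j), the minimum total weight of any directed path from i to j (possibly empty when i = j).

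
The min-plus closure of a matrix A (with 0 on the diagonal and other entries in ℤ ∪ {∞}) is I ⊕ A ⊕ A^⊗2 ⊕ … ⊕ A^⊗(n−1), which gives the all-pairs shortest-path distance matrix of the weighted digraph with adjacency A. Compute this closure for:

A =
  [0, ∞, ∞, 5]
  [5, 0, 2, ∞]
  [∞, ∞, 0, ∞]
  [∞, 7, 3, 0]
Closure =
  [0, 12, 8, 5]
  [5, 0, 2, 10]
  [∞, ∞, 0, ∞]
  [12, 7, 3, 0]

This is the Floyd-Warshall all-pairs shortest-path computation. For each intermediate vertex k = 0, 1, …, 3, update dist[i][j] ← min(dist[i][j], dist[i][k] + dist[k][j]). The final matrix gives, for each (i, j), the minimum total weight of any directed path from i to j (possibly empty when i = j).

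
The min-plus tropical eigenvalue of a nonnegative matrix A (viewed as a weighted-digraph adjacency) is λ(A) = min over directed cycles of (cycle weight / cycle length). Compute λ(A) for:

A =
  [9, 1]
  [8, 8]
λ(A) = 9/2

Enumerate directed cycles and compute their means (weight / length). Sample:
  cycle 0 → 0: weight = 9, length = 1, mean = 9/1 ≈ 9.000
  cycle 1 → 1: weight = 8, length = 1, mean = 8/1 ≈ 8.000
  cycle 0 → 1 → 0: weight = 9, length = 2, mean = 9/2 ≈ 4.500
  cycle 1 → 0 → 1: weight = 9, length = 2, mean = 9/2 ≈ 4.500
Minimum mean = 4.500, attained e.g. along the cycle 0 → 1 → 0 with weight 9 and length 2. So λ(A) = 9/2 = 9/2.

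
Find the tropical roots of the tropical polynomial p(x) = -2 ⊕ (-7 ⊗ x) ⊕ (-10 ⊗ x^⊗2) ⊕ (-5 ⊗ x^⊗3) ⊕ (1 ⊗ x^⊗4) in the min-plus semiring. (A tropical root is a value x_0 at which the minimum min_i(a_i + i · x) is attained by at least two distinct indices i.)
Roots: {-6, -5, 3, 5}

Each tropical root is a break point of the lower envelope of the lines y = a_i + i · x (there are 5 lines, with slopes 0, 1, ..., 4). Only the lines that attain the minimum somewhere contribute to roots; other lines are dominated. Here the surviving (envelope) indices are i = 4, i = 3, i = 2, i = 1, i = 0.
Intersections between consecutive envelope lines give the roots: for adjacent envelope indices i < j the intersection is x = (a_i − a_j) / (j − i). Reading off the sorted break points: {-6, -5, 3, 5}.
Verification: at each break x_0, at least two indices attain the minimum of min_i(a_i + i · x_0).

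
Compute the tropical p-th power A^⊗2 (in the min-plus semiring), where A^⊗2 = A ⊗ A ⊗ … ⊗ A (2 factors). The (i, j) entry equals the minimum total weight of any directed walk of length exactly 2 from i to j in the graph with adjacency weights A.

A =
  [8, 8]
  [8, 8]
A^⊗2 =
  [16, 16]
  [16, 16]

Each entry (A^⊗2)_ij equals the minimum over all length-2 walks i = v_0 → v_1 → … → v_2 = j of Σ_t A[v_t][v_{t+1}]. For example, for (i, j) = (0, 1) we minimise over 2 possible intermediate vertex sequences; the minimum is 16, attained along the walk 0 → 0 → 1.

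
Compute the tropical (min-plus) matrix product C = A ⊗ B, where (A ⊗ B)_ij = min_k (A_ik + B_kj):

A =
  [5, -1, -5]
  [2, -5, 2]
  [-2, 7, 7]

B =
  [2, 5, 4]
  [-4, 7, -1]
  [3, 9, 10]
A ⊗ B =
  [-5, 4, -2]
  [-9, 2, -6]
  [0, 3, 2]

Apply the min-plus product entry-by-entry:
  C[0][0] = min over k of (A[0][0] + B[0][0] = 5 + 2 = 7, A[0][1] + B[1][0] = -1 + -4 = -5, A[0][2] + B[2][0] = -5 + 3 = -2) = -5 (attained at k = 1)
  C[0][1] = min over k of (A[0][0] + B[0][1] = 5 + 5 = 10, A[0][1] + B[1][1] = -1 + 7 = 6, A[0][2] + B[2][1] = -5 + 9 = 4) = 4 (attained at k = 2)
  C[0][2] = min over k of (A[0][0] + B[0][2] = 5 + 4 = 9, A[0][1] + B[1][2] = -1 + -1 = -2, A[0][2] + B[2][2] = -5 + 10 = 5) = -2 (attained at k = 1)
  C[1][0] = min over k of (A[1][0] + B[0][0] = 2 + 2 = 4, A[1][1] + B[1][0] = -5 + -4 = -9, A[1][2] + B[2][0] = 2 + 3 = 5) = -9 (attained at k = 1)
  C[1][1] = min over k of (A[1][0] + B[0][1] = 2 + 5 = 7, A[1][1] + B[1][1] = -5 + 7 = 2, A[1][2] + B[2][1] = 2 + 9 = 11) = 2 (attained at k = 1)
  C[1][2] = min over k of (A[1][0] + B[0][2] = 2 + 4 = 6, A[1][1] + B[1][2] = -5 + -1 = -6, A[1][2] + B[2][2] = 2 + 10 = 12) = -6 (attained at k = 1)
  C[2][0] = min over k of (A[2][0] + B[0][0] = -2 + 2 = 0, A[2][1] + B[1][0] = 7 + -4 = 3, A[2][2] + B[2][0] = 7 + 3 = 10) = 0 (attained at k = 0)
  C[2][1] = min over k of (A[2][0] + B[0][1] = -2 + 5 = 3, A[2][1] + B[1][1] = 7 + 7 = 14, A[2][2] + B[2][1] = 7 + 9 = 16) = 3 (attained at k = 0)
  C[2][2] = min over k of (A[2][0] + B[0][2] = -2 + 4 = 2, A[2][1] + B[1][2] = 7 + -1 = 6, A[2][2] + B[2][2] = 7 + 10 = 17) = 2 (attained at k = 0)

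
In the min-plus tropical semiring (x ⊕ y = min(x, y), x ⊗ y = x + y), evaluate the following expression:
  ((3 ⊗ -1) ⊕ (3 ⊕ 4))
((3 ⊗ -1) ⊕ (3 ⊕ 4)) = 2

Expand innermost to outermost. Recall ⊕ takes the minimum of its arguments and ⊗ takes their sum. Working out the expression ((3 ⊗ -1) ⊕ (3 ⊕ 4)) gives 2.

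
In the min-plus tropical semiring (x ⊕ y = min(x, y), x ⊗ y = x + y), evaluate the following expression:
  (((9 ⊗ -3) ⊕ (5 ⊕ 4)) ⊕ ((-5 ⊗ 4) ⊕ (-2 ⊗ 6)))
(((9 ⊗ -3) ⊕ (5 ⊕ 4)) ⊕ ((-5 ⊗ 4) ⊕ (-2 ⊗ 6))) = -1

Expand innermost to outermost. Recall ⊕ takes the minimum of its arguments and ⊗ takes their sum. Working out the expression (((9 ⊗ -3) ⊕ (5 ⊕ 4)) ⊕ ((-5 ⊗ 4) ⊕ (-2 ⊗ 6))) gives -1.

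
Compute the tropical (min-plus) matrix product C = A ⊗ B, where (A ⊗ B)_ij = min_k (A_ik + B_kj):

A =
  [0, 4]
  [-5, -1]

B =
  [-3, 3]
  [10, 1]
A ⊗ B =
  [-3, 3]
  [-8, -2]

Apply the min-plus product entry-by-entry:
  C[0][0] = min over k of (A[0][0] + B[0][0] = 0 + -3 = -3, A[0][1] + B[1][0] = 4 + 10 = 14) = -3 (attained at k = 0)
  C[0][1] = min over k of (A[0][0] + B[0][1] = 0 + 3 = 3, A[0][1] + B[1][1] = 4 + 1 = 5) = 3 (attained at k = 0)
  C[1][0] = min over k of (A[1][0] + B[0][0] = -5 + -3 = -8, A[1][1] + B[1][0] = -1 + 10 = 9) = -8 (attained at k = 0)
  C[1][1] = min over k of (A[1][0] + B[0][1] = -5 + 3 = -2, A[1][1] + B[1][1] = -1 + 1 = 0) = -2 (attained at k = 0)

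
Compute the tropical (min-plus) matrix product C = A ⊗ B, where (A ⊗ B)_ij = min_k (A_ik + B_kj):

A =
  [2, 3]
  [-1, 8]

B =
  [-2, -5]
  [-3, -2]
A ⊗ B =
  [0, -3]
  [-3, -6]

Apply the min-plus product entry-by-entry:
  C[0][0] = min over k of (A[0][0] + B[0][0] = 2 + -2 = 0, A[0][1] + B[1][0] = 3 + -3 = 0) = 0 (attained at k = 0)
  C[0][1] = min over k of (A[0][0] + B[0][1] = 2 + -5 = -3, A[0][1] + B[1][1] = 3 + -2 = 1) = -3 (attained at k = 0)
  C[1][0] = min over k of (A[1][0] + B[0][0] = -1 + -2 = -3, A[1][1] + B[1][0] = 8 + -3 = 5) = -3 (attained at k = 0)
  C[1][1] = min over k of (A[1][0] + B[0][1] = -1 + -5 = -6, A[1][1] + B[1][1] = 8 + -2 = 6) = -6 (attained at k = 0)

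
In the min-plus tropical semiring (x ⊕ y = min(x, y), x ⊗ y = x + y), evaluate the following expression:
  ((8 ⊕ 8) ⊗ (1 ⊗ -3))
((8 ⊕ 8) ⊗ (1 ⊗ -3)) = 6

Expand innermost to outermost. Recall ⊕ takes the minimum of its arguments and ⊗ takes their sum. Working out the expression ((8 ⊕ 8) ⊗ (1 ⊗ -3)) gives 6.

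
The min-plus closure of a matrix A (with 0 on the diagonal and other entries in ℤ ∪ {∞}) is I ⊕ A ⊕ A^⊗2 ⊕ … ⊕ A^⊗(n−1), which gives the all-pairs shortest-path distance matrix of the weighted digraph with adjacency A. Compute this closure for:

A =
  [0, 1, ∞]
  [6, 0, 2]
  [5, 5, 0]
Closure =
  [0, 1, 3]
  [6, 0, 2]
  [5, 5, 0]

This is the Floyd-Warshall all-pairs shortest-path computation. For each intermediate vertex k = 0, 1, …, 2, update dist[i][j] ← min(dist[i][j], dist[i][k] + dist[k][j]). The final matrix gives, for each (i, j), the minimum total weight of any directed path from i to j (possibly empty when i = j).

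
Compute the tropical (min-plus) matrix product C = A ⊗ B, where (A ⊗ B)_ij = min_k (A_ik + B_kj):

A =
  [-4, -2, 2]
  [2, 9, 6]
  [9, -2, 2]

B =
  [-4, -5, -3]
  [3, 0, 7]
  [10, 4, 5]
A ⊗ B =
  [-8, -9, -7]
  [-2, -3, -1]
  [1, -2, 5]

Apply the min-plus product entry-by-entry:
  C[0][0] = min over k of (A[0][0] + B[0][0] = -4 + -4 = -8, A[0][1] + B[1][0] = -2 + 3 = 1, A[0][2] + B[2][0] = 2 + 10 = 12) = -8 (attained at k = 0)
  C[0][1] = min over k of (A[0][0] + B[0][1] = -4 + -5 = -9, A[0][1] + B[1][1] = -2 + 0 = -2, A[0][2] + B[2][1] = 2 + 4 = 6) = -9 (attained at k = 0)
  C[0][2] = min over k of (A[0][0] + B[0][2] = -4 + -3 = -7, A[0][1] + B[1][2] = -2 + 7 = 5, A[0][2] + B[2][2] = 2 + 5 = 7) = -7 (attained at k = 0)
  C[1][0] = min over k of (A[1][0] + B[0][0] = 2 + -4 = -2, A[1][1] + B[1][0] = 9 + 3 = 12, A[1][2] + B[2][0] = 6 + 10 = 16) = -2 (attained at k = 0)
  C[1][1] = min over k of (A[1][0] + B[0][1] = 2 + -5 = -3, A[1][1] + B[1][1] = 9 + 0 = 9, A[1][2] + B[2][1] = 6 + 4 = 10) = -3 (attained at k = 0)
  C[1][2] = min over k of (A[1][0] + B[0][2] = 2 + -3 = -1, A[1][1] + B[1][2] = 9 + 7 = 16, A[1][2] + B[2][2] = 6 + 5 = 11) = -1 (attained at k = 0)
  C[2][0] = min over k of (A[2][0] + B[0][0] = 9 + -4 = 5, A[2][1] + B[1][0] = -2 + 3 = 1, A[2][2] + B[2][0] = 2 + 10 = 12) = 1 (attained at k = 1)
  C[2][1] = min over k of (A[2][0] + B[0][1] = 9 + -5 = 4, A[2][1] + B[1][1] = -2 + 0 = -2, A[2][2] + B[2][1] = 2 + 4 = 6) = -2 (attained at k = 1)
  C[2][2] = min over k of (A[2][0] + B[0][2] = 9 + -3 = 6, A[2][1] + B[1][2] = -2 + 7 = 5, A[2][2] + B[2][2] = 2 + 5 = 7) = 5 (attained at k = 1)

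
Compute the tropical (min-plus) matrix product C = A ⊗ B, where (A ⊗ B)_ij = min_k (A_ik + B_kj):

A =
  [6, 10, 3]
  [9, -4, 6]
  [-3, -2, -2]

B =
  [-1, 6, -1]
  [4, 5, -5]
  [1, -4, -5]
A ⊗ B =
  [4, -1, -2]
  [0, 1, -9]
  [-4, -6, -7]

Apply the min-plus product entry-by-entry:
  C[0][0] = min over k of (A[0][0] + B[0][0] = 6 + -1 = 5, A[0][1] + B[1][0] = 10 + 4 = 14, A[0][2] + B[2][0] = 3 + 1 = 4) = 4 (attained at k = 2)
  C[0][1] = min over k of (A[0][0] + B[0][1] = 6 + 6 = 12, A[0][1] + B[1][1] = 10 + 5 = 15, A[0][2] + B[2][1] = 3 + -4 = -1) = -1 (attained at k = 2)
  C[0][2] = min over k of (A[0][0] + B[0][2] = 6 + -1 = 5, A[0][1] + B[1][2] = 10 + -5 = 5, A[0][2] + B[2][2] = 3 + -5 = -2) = -2 (attained at k = 2)
  C[1][0] = min over k of (A[1][0] + B[0][0] = 9 + -1 = 8, A[1][1] + B[1][0] = -4 + 4 = 0, A[1][2] + B[2][0] = 6 + 1 = 7) = 0 (attained at k = 1)
  C[1][1] = min over k of (A[1][0] + B[0][1] = 9 + 6 = 15, A[1][1] + B[1][1] = -4 + 5 = 1, A[1][2] + B[2][1] = 6 + -4 = 2) = 1 (attained at k = 1)
  C[1][2] = min over k of (A[1][0] + B[0][2] = 9 + -1 = 8, A[1][1] + B[1][2] = -4 + -5 = -9, A[1][2] + B[2][2] = 6 + -5 = 1) = -9 (attained at k = 1)
  C[2][0] = min over k of (A[2][0] + B[0][0] = -3 + -1 = -4, A[2][1] + B[1][0] = -2 + 4 = 2, A[2][2] + B[2][0] = -2 + 1 = -1) = -4 (attained at k = 0)
  C[2][1] = min over k of (A[2][0] + B[0][1] = -3 + 6 = 3, A[2][1] + B[1][1] = -2 + 5 = 3, A[2][2] + B[2][1] = -2 + -4 = -6) = -6 (attained at k = 2)
  C[2][2] = min over k of (A[2][0] + B[0][2] = -3 + -1 = -4, A[2][1] + B[1][2] = -2 + -5 = -7, A[2][2] + B[2][2] = -2 + -5 = -7) = -7 (attained at k = 1)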